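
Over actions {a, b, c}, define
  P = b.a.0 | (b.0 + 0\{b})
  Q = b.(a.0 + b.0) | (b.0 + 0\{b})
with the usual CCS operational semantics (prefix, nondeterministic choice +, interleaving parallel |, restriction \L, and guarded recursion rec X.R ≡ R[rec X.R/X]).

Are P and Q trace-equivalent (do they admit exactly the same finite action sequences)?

traces(P) ≠ traces(Q) — witness ⟨bbb⟩

Reachable graph of P (6 states):
  u0 = b.a.0 | (b.0 + 0\{b}) → ··b··> u1, ··b··> u2
  u1 = a.0 | (b.0 + 0\{b}) → ··a··> u3, ··b··> u4
  u2 = b.a.0 | 0 → ··b··> u4
  u3 = 0 | (b.0 + 0\{b}) → ··b··> u5
  u4 = a.0 | 0 → ··a··> u5
  u5 = 0 | 0 → ∅
Reachable graph of Q (6 states):
  v0 = b.(a.0 + b.0) | (b.0 + 0\{b}) → ··b··> v1, ··b··> v2
  v1 = (a.0 + b.0) | (b.0 + 0\{b}) → ··a··> v3, ··b··> v3, ··b··> v4
  v2 = b.(a.0 + b.0) | 0 → ··b··> v4
  v3 = 0 | (b.0 + 0\{b}) → ··b··> v5
  v4 = (a.0 + b.0) | 0 → ··a··> v5, ··b··> v5
  v5 = 0 | 0 → ∅
Trace ⟨bbb⟩ through Q, begin at {v0}:
  after b @ step 1: {v1, v2}
  after b @ step 2: {v3, v4}
  after b @ step 3: {v5}
  Q completes σ.
Trace ⟨bbb⟩ through P, begin at {u0}:
  after b @ step 1: {u1, u2}
  after b @ step 2: {u4}
  after b @ step 3: no successor for P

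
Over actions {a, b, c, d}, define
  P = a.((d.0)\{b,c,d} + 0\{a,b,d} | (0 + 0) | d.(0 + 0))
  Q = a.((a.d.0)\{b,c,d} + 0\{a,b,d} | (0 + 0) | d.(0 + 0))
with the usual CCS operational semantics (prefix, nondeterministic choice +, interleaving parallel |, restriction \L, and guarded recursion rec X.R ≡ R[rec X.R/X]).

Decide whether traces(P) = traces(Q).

traces(P) ≠ traces(Q) — witness ⟨aa⟩

P's transition system — 3 states:
  u0 = a.((d.0)\{b,c,d} + 0\{a,b,d} | (0 + 0) | d.(0 + 0)) → —a→ u1
  u1 = (d.0)\{b,c,d} + 0\{a,b,d} | (0 + 0) | d.(0 + 0) → —d→ u2
  u2 = 0\{a,b,d} | (0 + 0) | (0 + 0) → ∅
Q's transition system — 4 states:
  v0 = a.((a.d.0)\{b,c,d} + 0\{a,b,d} | (0 + 0) | d.(0 + 0)) → —a→ v1
  v1 = (a.d.0)\{b,c,d} + 0\{a,b,d} | (0 + 0) | d.(0 + 0) → —a→ v2, —d→ v3
  v2 = (d.0)\{b,c,d} → ∅
  v3 = 0\{a,b,d} | (0 + 0) | (0 + 0) → ∅
Run σ = ⟨aa⟩ on Q: start {v0}
  after a @ step 1: {v1}
  after a @ step 2: {v2}
  Q completes σ.
Run σ = ⟨aa⟩ on P: start {u0}
  after a @ step 1: {u1}
  after a @ step 2: ∅ (P stuck)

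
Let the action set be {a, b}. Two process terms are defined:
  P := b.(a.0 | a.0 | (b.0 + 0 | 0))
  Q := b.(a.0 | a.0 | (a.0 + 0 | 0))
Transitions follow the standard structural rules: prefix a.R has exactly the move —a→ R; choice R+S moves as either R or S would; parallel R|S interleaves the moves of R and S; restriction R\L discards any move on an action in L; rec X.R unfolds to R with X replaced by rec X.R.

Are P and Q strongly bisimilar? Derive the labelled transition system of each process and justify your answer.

NO

Reachable graph of P (9 states):
  p0 = b.(a.0 | a.0 | (b.0 + 0 | 0)) has moves --b--▸ p1
  p1 = a.0 | a.0 | (b.0 + 0 | 0) has moves --a--▸ p2, --a--▸ p3, --b--▸ p4
  p2 = 0 | a.0 | (b.0 + 0 | 0) has moves --a--▸ p5, --b--▸ p6
  p3 = a.0 | 0 | (b.0 + 0 | 0) has moves --a--▸ p5, --b--▸ p7
  p4 = a.0 | a.0 | 0 has moves --a--▸ p6, --a--▸ p7
  p5 = 0 | 0 | (b.0 + 0 | 0) has moves --b--▸ p8
  p6 = 0 | a.0 | 0 has moves --a--▸ p8
  p7 = a.0 | 0 | 0 has moves --a--▸ p8
  p8 = 0 | 0 | 0 has moves (no moves)
Reachable graph of Q (9 states):
  q0 = b.(a.0 | a.0 | (a.0 + 0 | 0)) has moves --b--▸ q1
  q1 = a.0 | a.0 | (a.0 + 0 | 0) has moves --a--▸ q2, --a--▸ q3, --a--▸ q4
  q2 = 0 | a.0 | (a.0 + 0 | 0) has moves --a--▸ q5, --a--▸ q6
  q3 = a.0 | 0 | (a.0 + 0 | 0) has moves --a--▸ q5, --a--▸ q7
  q4 = a.0 | a.0 | 0 has moves --a--▸ q6, --a--▸ q7
  q5 = 0 | 0 | (a.0 + 0 | 0) has moves --a--▸ q8
  q6 = 0 | a.0 | 0 has moves --a--▸ q8
  q7 = a.0 | 0 | 0 has moves --a--▸ q8
  q8 = 0 | 0 | 0 has moves (no moves)
Bisimilarity quotient blocks:
  B0 = {p0}
  B1 = {p1}
  B2 = {p2, p3}
  B3 = {p5}
  B4 = {p8, q8}
  B5 = {p6, p7, q5, q6, q7}
  B6 = {p4, q2, q3, q4}
  B7 = {q0}
  B8 = {q1}
p0 ∈ B0, q0 ∈ B7 → different blocks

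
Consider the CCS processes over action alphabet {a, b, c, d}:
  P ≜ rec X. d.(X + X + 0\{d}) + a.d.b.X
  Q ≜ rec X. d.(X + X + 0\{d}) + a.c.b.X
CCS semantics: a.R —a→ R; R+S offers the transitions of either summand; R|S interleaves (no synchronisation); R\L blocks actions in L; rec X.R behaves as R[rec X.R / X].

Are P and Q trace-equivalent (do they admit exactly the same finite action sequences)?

traces(P) ≠ traces(Q) — witness ⟨ad⟩

LTS(P): 4 reachable states
  u0 = rec X. d.(X + X + 0\{d}) + a.d.b.X → —a→ u1, —d→ u2
  u1 = d.b.(rec X. d.(X + X + 0\{d}) + a.d.b.X) → —d→ u3
  u2 = (rec X. d.(X + X + 0\{d}) + a.d.b.X) + (rec X. d.(X + X + 0\{d}) + a.d.b.X) + 0\{d} → —a→ u1, —d→ u2
  u3 = b.(rec X. d.(X + X + 0\{d}) + a.d.b.X) → —b→ u0
LTS(Q): 4 reachable states
  v0 = rec X. d.(X + X + 0\{d}) + a.c.b.X → —a→ v1, —d→ v2
  v1 = c.b.(rec X. d.(X + X + 0\{d}) + a.c.b.X) → —c→ v3
  v2 = (rec X. d.(X + X + 0\{d}) + a.c.b.X) + (rec X. d.(X + X + 0\{d}) + a.c.b.X) + 0\{d} → —a→ v1, —d→ v2
  v3 = b.(rec X. d.(X + X + 0\{d}) + a.c.b.X) → —b→ v0
Run σ = ⟨ad⟩ on P: start {u0}
  after a @ step 1: {u1}
  after d @ step 2: {u3}
  P completes σ.
Run σ = ⟨ad⟩ on Q: start {v0}
  after a @ step 1: {v1}
  after d @ step 2: ∅  — Q cannot continue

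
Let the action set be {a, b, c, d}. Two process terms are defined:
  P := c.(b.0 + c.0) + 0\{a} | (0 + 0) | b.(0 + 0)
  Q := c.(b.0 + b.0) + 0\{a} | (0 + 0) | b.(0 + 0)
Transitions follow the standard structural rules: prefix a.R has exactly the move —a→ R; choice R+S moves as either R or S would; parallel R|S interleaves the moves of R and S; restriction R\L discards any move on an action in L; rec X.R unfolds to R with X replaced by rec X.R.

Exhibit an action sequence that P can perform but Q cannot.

Reachable graph of P (4 states):
  u0 = c.(b.0 + c.0) + 0\{a} | (0 + 0) | b.(0 + 0) has moves —b→ u1, —c→ u2
  u1 = 0\{a} | (0 + 0) | (0 + 0) has moves ∅
  u2 = b.0 + c.0 has moves —b→ u3, —c→ u3
  u3 = 0 has moves ∅
Reachable graph of Q (4 states):
  v0 = c.(b.0 + b.0) + 0\{a} | (0 + 0) | b.(0 + 0) has moves —b→ v1, —c→ v2
  v1 = 0\{a} | (0 + 0) | (0 + 0) has moves ∅
  v2 = b.0 + b.0 has moves —b→ v3
  v3 = 0 has moves ∅
Run σ = ⟨cc⟩ on P: start {u0}
  after c @ step 1: {u2}
  after c @ step 2: {u3}
  ✓ P
Run σ = ⟨cc⟩ on Q: start {v0}
  after c @ step 1: {v2}
  after c @ step 2: ∅ (Q stuck)

cc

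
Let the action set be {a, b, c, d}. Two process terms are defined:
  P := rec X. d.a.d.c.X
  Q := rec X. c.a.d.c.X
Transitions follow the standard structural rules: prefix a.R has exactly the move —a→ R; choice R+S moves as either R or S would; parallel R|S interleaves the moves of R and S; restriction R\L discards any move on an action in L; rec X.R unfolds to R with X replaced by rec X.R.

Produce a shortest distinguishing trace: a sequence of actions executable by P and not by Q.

d

Reachable graph of P (4 states):
  p0 = rec X. d.a.d.c.X ⊢ ··d··> p1
  p1 = a.d.c.(rec X. d.a.d.c.X) ⊢ ··a··> p2
  p2 = d.c.(rec X. d.a.d.c.X) ⊢ ··d··> p3
  p3 = c.(rec X. d.a.d.c.X) ⊢ ··c··> p0
Reachable graph of Q (4 states):
  q0 = rec X. c.a.d.c.X ⊢ ··c··> q1
  q1 = a.d.c.(rec X. c.a.d.c.X) ⊢ ··a··> q2
  q2 = d.c.(rec X. c.a.d.c.X) ⊢ ··d··> q3
  q3 = c.(rec X. c.a.d.c.X) ⊢ ··c··> q0
Run σ = ⟨d⟩ on P: start {p0}
  step 1 (d): {p1}
  ✓ P
Run σ = ⟨d⟩ on Q: start {q0}
  step 1 (d): ∅  — Q cannot continue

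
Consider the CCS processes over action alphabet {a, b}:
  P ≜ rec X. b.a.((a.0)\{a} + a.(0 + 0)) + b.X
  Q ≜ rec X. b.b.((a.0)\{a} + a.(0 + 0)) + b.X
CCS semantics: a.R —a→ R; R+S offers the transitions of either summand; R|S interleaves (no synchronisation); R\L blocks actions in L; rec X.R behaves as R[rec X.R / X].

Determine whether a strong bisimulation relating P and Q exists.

NO

LTS(P): 4 reachable states
  u0 = rec X. b.a.((a.0)\{a} + a.(0 + 0)) + b.X has moves --b--▸ u0, --b--▸ u1
  u1 = a.((a.0)\{a} + a.(0 + 0)) has moves --a--▸ u2
  u2 = (a.0)\{a} + a.(0 + 0) has moves --a--▸ u3
  u3 = 0 + 0 has moves (no moves)
LTS(Q): 4 reachable states
  v0 = rec X. b.b.((a.0)\{a} + a.(0 + 0)) + b.X has moves --b--▸ v0, --b--▸ v1
  v1 = b.((a.0)\{a} + a.(0 + 0)) has moves --b--▸ v2
  v2 = (a.0)\{a} + a.(0 + 0) has moves --a--▸ v3
  v3 = 0 + 0 has moves (no moves)
Partition-refinement fixed point:
  B0 = {u0}
  B1 = {u1}
  B2 = {u2, v2}
  B3 = {u3, v3}
  B4 = {v0}
  B5 = {v1}
u0 ∈ B0, v0 ∈ B4 → different blocks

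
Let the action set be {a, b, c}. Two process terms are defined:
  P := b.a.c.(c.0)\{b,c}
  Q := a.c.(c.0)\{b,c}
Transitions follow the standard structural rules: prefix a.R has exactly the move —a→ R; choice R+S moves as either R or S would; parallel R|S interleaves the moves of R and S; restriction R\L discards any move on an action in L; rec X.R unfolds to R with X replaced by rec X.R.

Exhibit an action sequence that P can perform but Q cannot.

b

Reachable graph of P (4 states):
  u0 = b.a.c.(c.0)\{b,c} | ··b··> u1
  u1 = a.c.(c.0)\{b,c} | ··a··> u2
  u2 = c.(c.0)\{b,c} | ··c··> u3
  u3 = (c.0)\{b,c} | ·
Reachable graph of Q (3 states):
  v0 = a.c.(c.0)\{b,c} | ··a··> v1
  v1 = c.(c.0)\{b,c} | ··c··> v2
  v2 = (c.0)\{b,c} | ·
Run σ = ⟨b⟩ on P: start {u0}
  [1] b ⇒ {u1}
  — P admits the full trace.
Run σ = ⟨b⟩ on Q: start {v0}
  [1] b ⇒ ∅ (Q stuck)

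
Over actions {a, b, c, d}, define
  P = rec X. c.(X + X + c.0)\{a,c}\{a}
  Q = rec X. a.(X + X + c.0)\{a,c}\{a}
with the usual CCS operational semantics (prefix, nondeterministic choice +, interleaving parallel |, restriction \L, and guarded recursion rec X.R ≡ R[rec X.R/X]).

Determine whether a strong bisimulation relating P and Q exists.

Reachable graph of P (2 states):
  s0 = rec X. c.(X + X + c.0)\{a,c}\{a} :: --c--▸ s1
  s1 = ((rec X. c.(X + X + c.0)\{a,c}\{a}) + (rec X. c.(X + X + c.0)\{a,c}\{a}) + c.0)\{a,c}\{a} :: stopped
Reachable graph of Q (2 states):
  t0 = rec X. a.(X + X + c.0)\{a,c}\{a} :: --a--▸ t1
  t1 = ((rec X. a.(X + X + c.0)\{a,c}\{a}) + (rec X. a.(X + X + c.0)\{a,c}\{a}) + c.0)\{a,c}\{a} :: stopped
Coarsest stable partition (strong bisimilarity classes):
  B0 = {s0}
  B1 = {s1, t1}
  B2 = {t0}
s0 ∈ B0, t0 ∈ B2 → different blocks

P ≁ Q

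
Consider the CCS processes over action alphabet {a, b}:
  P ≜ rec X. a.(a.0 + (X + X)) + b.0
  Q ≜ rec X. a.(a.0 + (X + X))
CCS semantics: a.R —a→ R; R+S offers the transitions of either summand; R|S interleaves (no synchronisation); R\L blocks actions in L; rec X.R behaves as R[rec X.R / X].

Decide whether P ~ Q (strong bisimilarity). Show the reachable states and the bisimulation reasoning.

P's transition system — 3 states:
  p0 = rec X. a.(a.0 + (X + X)) + b.0 → —a→ p1, —b→ p2
  p1 = a.0 + ((rec X. a.(a.0 + (X + X)) + b.0) + (rec X. a.(a.0 + (X + X)) + b.0)) → —a→ p1, —a→ p2, —b→ p2
  p2 = 0 → stopped
Q's transition system — 3 states:
  q0 = rec X. a.(a.0 + (X + X)) → —a→ q1
  q1 = a.0 + ((rec X. a.(a.0 + (X + X))) + (rec X. a.(a.0 + (X + X)))) → —a→ q1, —a→ q2
  q2 = 0 → stopped
Bisimilarity quotient blocks:
  B0 = {p0}
  B1 = {p1}
  B2 = {p2, q2}
  B3 = {q0}
  B4 = {q1}
p0 ∈ B0, q0 ∈ B3 → different blocks

P ≁ Q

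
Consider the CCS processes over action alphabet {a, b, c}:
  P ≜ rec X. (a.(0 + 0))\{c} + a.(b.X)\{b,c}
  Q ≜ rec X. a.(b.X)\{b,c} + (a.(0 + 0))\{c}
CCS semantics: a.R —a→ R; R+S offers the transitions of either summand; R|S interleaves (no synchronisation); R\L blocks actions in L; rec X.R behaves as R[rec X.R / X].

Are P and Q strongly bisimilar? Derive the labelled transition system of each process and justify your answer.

P ~ Q

Reachable graph of P (3 states):
  s0 = rec X. (a.(0 + 0))\{c} + a.(b.X)\{b,c} :: -a-> s1, -a-> s2
  s1 = (0 + 0)\{c} :: ∅
  s2 = (b.(rec X. (a.(0 + 0))\{c} + a.(b.X)\{b,c}))\{b,c} :: ∅
Reachable graph of Q (3 states):
  t0 = rec X. a.(b.X)\{b,c} + (a.(0 + 0))\{c} :: -a-> t1, -a-> t2
  t1 = (0 + 0)\{c} :: ∅
  t2 = (b.(rec X. a.(b.X)\{b,c} + (a.(0 + 0))\{c}))\{b,c} :: ∅
Partition-refinement fixed point:
  B0 = {s0, t0}
  B1 = {s1, s2, t1, t2}
s0 ∈ B0, t0 ∈ B0 → same block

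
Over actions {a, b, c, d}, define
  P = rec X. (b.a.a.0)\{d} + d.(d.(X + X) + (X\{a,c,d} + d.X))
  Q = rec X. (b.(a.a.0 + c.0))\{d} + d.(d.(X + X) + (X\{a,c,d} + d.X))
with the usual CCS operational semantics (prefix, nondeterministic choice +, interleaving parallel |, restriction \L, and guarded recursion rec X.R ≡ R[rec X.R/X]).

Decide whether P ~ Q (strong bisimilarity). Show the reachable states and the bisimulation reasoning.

LTS(P): 7 reachable states
  m0 = rec X. (b.a.a.0)\{d} + d.(d.(X + X) + (X\{a,c,d} + d.X)) ⊢ ··b··> m1, ··d··> m2
  m1 = (a.a.0)\{d} ⊢ ··a··> m3
  m2 = d.((rec X. (b.a.a.0)\{d} + d.(d.(X + X) + (X\{a,c,d} + d.X))) + (rec X. (b.a.a.0)\{d} + d.(d.(X + X) + (X\{a,c,d} + d.X)))) + ((rec X. (b.a.a.0)\{d} + d.(d.(X + X) + (X\{a,c,d} + d.X)))\{a,c,d} + d.(rec X. (b.a.a.0)\{d} + d.(d.(X + X) + (X\{a,c,d} + d.X)))) ⊢ ··b··> m4, ··d··> m0, ··d··> m5
  m3 = (a.0)\{d} ⊢ ··a··> m6
  m4 = (a.a.0)\{d}\{a,c,d} ⊢ deadlocked
  m5 = (rec X. (b.a.a.0)\{d} + d.(d.(X + X) + (X\{a,c,d} + d.X))) + (rec X. (b.a.a.0)\{d} + d.(d.(X + X) + (X\{a,c,d} + d.X))) ⊢ ··b··> m1, ··d··> m2
  m6 = 0\{d} ⊢ deadlocked
LTS(Q): 7 reachable states
  n0 = rec X. (b.(a.a.0 + c.0))\{d} + d.(d.(X + X) + (X\{a,c,d} + d.X)) ⊢ ··b··> n1, ··d··> n2
  n1 = (a.a.0 + c.0)\{d} ⊢ ··a··> n3, ··c··> n4
  n2 = d.((rec X. (b.(a.a.0 + c.0))\{d} + d.(d.(X + X) + (X\{a,c,d} + d.X))) + (rec X. (b.(a.a.0 + c.0))\{d} + d.(d.(X + X) + (X\{a,c,d} + d.X)))) + ((rec X. (b.(a.a.0 + c.0))\{d} + d.(d.(X + X) + (X\{a,c,d} + d.X)))\{a,c,d} + d.(rec X. (b.(a.a.0 + c.0))\{d} + d.(d.(X + X) + (X\{a,c,d} + d.X)))) ⊢ ··b··> n5, ··d··> n0, ··d··> n6
  n3 = (a.0)\{d} ⊢ ··a··> n4
  n4 = 0\{d} ⊢ deadlocked
  n5 = (a.a.0 + c.0)\{d}\{a,c,d} ⊢ deadlocked
  n6 = (rec X. (b.(a.a.0 + c.0))\{d} + d.(d.(X + X) + (X\{a,c,d} + d.X))) + (rec X. (b.(a.a.0 + c.0))\{d} + d.(d.(X + X) + (X\{a,c,d} + d.X))) ⊢ ··b··> n1, ··d··> n2
Partition-refinement fixed point:
  B0 = {m0, m5}
  B1 = {m2}
  B2 = {m1}
  B3 = {m3, n3}
  B4 = {m4, m6, n4, n5}
  B5 = {n0, n6}
  B6 = {n1}
  B7 = {n2}
m0 ∈ B0, n0 ∈ B5 → different blocks

P ≁ Q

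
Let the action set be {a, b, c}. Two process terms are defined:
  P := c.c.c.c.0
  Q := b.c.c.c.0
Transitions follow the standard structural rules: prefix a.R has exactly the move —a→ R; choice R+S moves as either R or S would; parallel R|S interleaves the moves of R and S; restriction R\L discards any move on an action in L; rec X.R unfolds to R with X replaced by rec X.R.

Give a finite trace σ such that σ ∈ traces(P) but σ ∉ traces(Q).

c

Reachable graph of P (5 states):
  s0 = c.c.c.c.0 ⊢ -c-> s1
  s1 = c.c.c.0 ⊢ -c-> s2
  s2 = c.c.0 ⊢ -c-> s3
  s3 = c.0 ⊢ -c-> s4
  s4 = 0 ⊢ stopped
Reachable graph of Q (5 states):
  t0 = b.c.c.c.0 ⊢ -b-> t1
  t1 = c.c.c.0 ⊢ -c-> t2
  t2 = c.c.0 ⊢ -c-> t3
  t3 = c.0 ⊢ -c-> t4
  t4 = 0 ⊢ stopped
Executing c from P (initial set {s0}):
  after c @ step 1: {s1}
  — P admits the full trace.
Executing c from Q (initial set {t0}):
  after c @ step 1: no successor for Q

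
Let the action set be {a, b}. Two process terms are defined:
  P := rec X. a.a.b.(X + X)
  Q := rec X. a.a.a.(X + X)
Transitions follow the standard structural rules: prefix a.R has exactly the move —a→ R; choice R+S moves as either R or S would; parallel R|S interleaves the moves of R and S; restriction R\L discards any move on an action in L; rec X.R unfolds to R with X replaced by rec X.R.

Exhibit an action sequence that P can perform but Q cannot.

aab

LTS(P): 4 reachable states
  p0 = rec X. a.a.b.(X + X) → ··a··> p1
  p1 = a.b.((rec X. a.a.b.(X + X)) + (rec X. a.a.b.(X + X))) → ··a··> p2
  p2 = b.((rec X. a.a.b.(X + X)) + (rec X. a.a.b.(X + X))) → ··b··> p3
  p3 = (rec X. a.a.b.(X + X)) + (rec X. a.a.b.(X + X)) → ··a··> p1
LTS(Q): 4 reachable states
  q0 = rec X. a.a.a.(X + X) → ··a··> q1
  q1 = a.a.((rec X. a.a.a.(X + X)) + (rec X. a.a.a.(X + X))) → ··a··> q2
  q2 = a.((rec X. a.a.a.(X + X)) + (rec X. a.a.a.(X + X))) → ··a··> q3
  q3 = (rec X. a.a.a.(X + X)) + (rec X. a.a.a.(X + X)) → ··a··> q1
Trace ⟨aab⟩ through P, begin at {p0}:
  after a @ step 1: {p1}
  after a @ step 2: {p2}
  after b @ step 3: {p3}
  — P admits the full trace.
Trace ⟨aab⟩ through Q, begin at {q0}:
  after a @ step 1: {q1}
  after a @ step 2: {q2}
  after b @ step 3: ∅ (Q stuck)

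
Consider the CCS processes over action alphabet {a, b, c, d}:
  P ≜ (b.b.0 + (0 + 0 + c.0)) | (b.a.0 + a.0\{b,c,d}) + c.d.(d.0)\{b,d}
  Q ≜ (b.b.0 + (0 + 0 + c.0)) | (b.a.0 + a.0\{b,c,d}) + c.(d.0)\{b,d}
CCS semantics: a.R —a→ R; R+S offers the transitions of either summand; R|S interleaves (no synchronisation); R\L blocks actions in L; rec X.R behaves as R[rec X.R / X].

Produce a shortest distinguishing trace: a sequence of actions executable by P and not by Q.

LTS(P): 14 reachable states
  s0 = (b.b.0 + (0 + 0 + c.0)) | (b.a.0 + a.0\{b,c,d}) + c.d.(d.0)\{b,d} | -a-> s1, -b-> s2, -b-> s3, -c-> s4, -c-> s5
  s1 = (b.b.0 + (0 + 0 + c.0)) | 0\{b,c,d} | -b-> s6, -c-> s7
  s2 = (b.b.0 + (0 + 0 + c.0)) | a.0 | -a-> s8, -b-> s9, -c-> s10
  s3 = b.0 | (b.a.0 + a.0\{b,c,d}) | -a-> s6, -b-> s4, -b-> s9
  s4 = 0 | (b.a.0 + a.0\{b,c,d}) | -a-> s7, -b-> s10
  s5 = d.(d.0)\{b,d} | -d-> s11
  s6 = b.0 | 0\{b,c,d} | -b-> s7
  s7 = 0 | 0\{b,c,d} | (no moves)
  s8 = (b.b.0 + (0 + 0 + c.0)) | 0 | -b-> s12, -c-> s13
  s9 = b.0 | a.0 | -a-> s12, -b-> s10
  s10 = 0 | a.0 | -a-> s13
  s11 = (d.0)\{b,d} | (no moves)
  s12 = b.0 | 0 | -b-> s13
  s13 = 0 | 0 | (no moves)
LTS(Q): 13 reachable states
  t0 = (b.b.0 + (0 + 0 + c.0)) | (b.a.0 + a.0\{b,c,d}) + c.(d.0)\{b,d} | -a-> t1, -b-> t2, -b-> t3, -c-> t4, -c-> t5
  t1 = (b.b.0 + (0 + 0 + c.0)) | 0\{b,c,d} | -b-> t6, -c-> t7
  t2 = (b.b.0 + (0 + 0 + c.0)) | a.0 | -a-> t8, -b-> t9, -c-> t10
  t3 = b.0 | (b.a.0 + a.0\{b,c,d}) | -a-> t6, -b-> t5, -b-> t9
  t4 = (d.0)\{b,d} | (no moves)
  t5 = 0 | (b.a.0 + a.0\{b,c,d}) | -a-> t7, -b-> t10
  t6 = b.0 | 0\{b,c,d} | -b-> t7
  t7 = 0 | 0\{b,c,d} | (no moves)
  t8 = (b.b.0 + (0 + 0 + c.0)) | 0 | -b-> t11, -c-> t12
  t9 = b.0 | a.0 | -a-> t11, -b-> t10
  t10 = 0 | a.0 | -a-> t12
  t11 = b.0 | 0 | -b-> t12
  t12 = 0 | 0 | (no moves)
Run σ = ⟨cd⟩ on P: start {s0}
  [1] c ⇒ {s4, s5}
  [2] d ⇒ {s11}
  — P admits the full trace.
Run σ = ⟨cd⟩ on Q: start {t0}
  [1] c ⇒ {t4, t5}
  [2] d ⇒ no successor for Q

cd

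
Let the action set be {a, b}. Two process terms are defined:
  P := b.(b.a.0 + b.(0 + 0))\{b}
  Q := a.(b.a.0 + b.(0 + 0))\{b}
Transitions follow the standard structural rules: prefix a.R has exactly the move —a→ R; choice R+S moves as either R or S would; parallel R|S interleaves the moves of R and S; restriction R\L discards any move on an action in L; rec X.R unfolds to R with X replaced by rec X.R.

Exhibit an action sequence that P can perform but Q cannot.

P's transition system — 2 states:
  u0 = b.(b.a.0 + b.(0 + 0))\{b} | —b→ u1
  u1 = (b.a.0 + b.(0 + 0))\{b} | deadlocked
Q's transition system — 2 states:
  v0 = a.(b.a.0 + b.(0 + 0))\{b} | —a→ v1
  v1 = (b.a.0 + b.(0 + 0))\{b} | deadlocked
Run σ = ⟨b⟩ on P: start {u0}
  step 1 (b): {u1}
  P completes σ.
Run σ = ⟨b⟩ on Q: start {v0}
  step 1 (b): ∅  — Q cannot continue

b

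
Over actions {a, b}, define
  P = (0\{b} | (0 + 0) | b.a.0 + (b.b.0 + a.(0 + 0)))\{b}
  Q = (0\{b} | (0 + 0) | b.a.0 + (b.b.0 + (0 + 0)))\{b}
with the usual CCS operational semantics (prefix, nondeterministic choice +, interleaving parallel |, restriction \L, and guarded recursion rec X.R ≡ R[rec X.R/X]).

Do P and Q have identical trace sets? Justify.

Reachable graph of P (2 states):
  p0 = (0\{b} | (0 + 0) | b.a.0 + (b.b.0 + a.(0 + 0)))\{b} has moves =a=> p1
  p1 = (0 + 0)\{b} has moves (no moves)
Reachable graph of Q (1 states):
  q0 = (0\{b} | (0 + 0) | b.a.0 + (b.b.0 + (0 + 0)))\{b} has moves (no moves)
Executing a from P (initial set {p0}):
  step 1 (a): {p1}
  — P admits the full trace.
Executing a from Q (initial set {q0}):
  step 1 (a): no successor for Q

traces(P) ≠ traces(Q) — witness ⟨a⟩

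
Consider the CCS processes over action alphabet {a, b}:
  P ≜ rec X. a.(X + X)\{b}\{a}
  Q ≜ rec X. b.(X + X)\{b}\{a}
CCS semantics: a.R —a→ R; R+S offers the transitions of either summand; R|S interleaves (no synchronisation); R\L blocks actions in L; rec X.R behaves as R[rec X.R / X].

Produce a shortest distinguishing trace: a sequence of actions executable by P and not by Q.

P's transition system — 2 states:
  s0 = rec X. a.(X + X)\{b}\{a} | --a--▸ s1
  s1 = ((rec X. a.(X + X)\{b}\{a}) + (rec X. a.(X + X)\{b}\{a}))\{b}\{a} | deadlocked
Q's transition system — 2 states:
  t0 = rec X. b.(X + X)\{b}\{a} | --b--▸ t1
  t1 = ((rec X. b.(X + X)\{b}\{a}) + (rec X. b.(X + X)\{b}\{a}))\{b}\{a} | deadlocked
Executing a from P (initial set {s0}):
  step 1 (a): {s1}
  — P admits the full trace.
Executing a from Q (initial set {t0}):
  step 1 (a): no successor for Q

a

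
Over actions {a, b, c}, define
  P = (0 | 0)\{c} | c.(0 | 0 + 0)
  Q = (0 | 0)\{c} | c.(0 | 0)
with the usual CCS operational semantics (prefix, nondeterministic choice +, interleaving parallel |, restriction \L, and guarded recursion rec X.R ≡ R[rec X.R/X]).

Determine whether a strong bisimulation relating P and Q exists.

Reachable graph of P (2 states):
  s0 = (0 | 0)\{c} | c.(0 | 0 + 0) → -c-> s1
  s1 = (0 | 0)\{c} | (0 | 0 + 0) → deadlocked
Reachable graph of Q (2 states):
  t0 = (0 | 0)\{c} | c.(0 | 0) → -c-> t1
  t1 = (0 | 0)\{c} | (0 | 0) → deadlocked
Coarsest stable partition (strong bisimilarity classes):
  B0 = {s0, t0}
  B1 = {s1, t1}
s0 ∈ B0, t0 ∈ B0 → same block

YES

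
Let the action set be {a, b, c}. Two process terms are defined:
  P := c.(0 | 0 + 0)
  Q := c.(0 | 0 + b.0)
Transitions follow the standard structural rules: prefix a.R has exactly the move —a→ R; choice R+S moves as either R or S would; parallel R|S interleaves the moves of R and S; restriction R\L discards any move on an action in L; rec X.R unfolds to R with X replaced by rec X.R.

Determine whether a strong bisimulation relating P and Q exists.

Reachable graph of P (2 states):
  s0 = c.(0 | 0 + 0) ⊢ --c--▸ s1
  s1 = 0 | 0 + 0 ⊢ stopped
Reachable graph of Q (3 states):
  t0 = c.(0 | 0 + b.0) ⊢ --c--▸ t1
  t1 = 0 | 0 + b.0 ⊢ --b--▸ t2
  t2 = 0 ⊢ stopped
Bisimilarity quotient blocks:
  B0 = {s0}
  B1 = {s1, t2}
  B2 = {t0}
  B3 = {t1}
s0 ∈ B0, t0 ∈ B2 → different blocks

P ≁ Q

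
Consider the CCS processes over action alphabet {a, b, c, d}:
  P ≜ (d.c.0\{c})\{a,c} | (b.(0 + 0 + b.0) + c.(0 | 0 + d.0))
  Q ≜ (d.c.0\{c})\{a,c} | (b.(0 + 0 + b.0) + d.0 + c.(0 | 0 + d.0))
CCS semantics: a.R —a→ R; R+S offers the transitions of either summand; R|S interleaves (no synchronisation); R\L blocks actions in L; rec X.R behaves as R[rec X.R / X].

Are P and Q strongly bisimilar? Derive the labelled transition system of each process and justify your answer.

not bisimilar

Reachable graph of P (8 states):
  p0 = (d.c.0\{c})\{a,c} | (b.(0 + 0 + b.0) + c.(0 | 0 + d.0)) :: —b→ p1, —c→ p2, —d→ p3
  p1 = (d.c.0\{c})\{a,c} | (0 + 0 + b.0) :: —b→ p4, —d→ p5
  p2 = (d.c.0\{c})\{a,c} | (0 | 0 + d.0) :: —d→ p4, —d→ p6
  p3 = (c.0\{c})\{a,c} | (b.(0 + 0 + b.0) + c.(0 | 0 + d.0)) :: —b→ p5, —c→ p6
  p4 = (d.c.0\{c})\{a,c} | 0 :: —d→ p7
  p5 = (c.0\{c})\{a,c} | (0 + 0 + b.0) :: —b→ p7
  p6 = (c.0\{c})\{a,c} | (0 | 0 + d.0) :: —d→ p7
  p7 = (c.0\{c})\{a,c} | 0 :: ∅
Reachable graph of Q (8 states):
  q0 = (d.c.0\{c})\{a,c} | (b.(0 + 0 + b.0) + d.0 + c.(0 | 0 + d.0)) :: —b→ q1, —c→ q2, —d→ q3, —d→ q4
  q1 = (d.c.0\{c})\{a,c} | (0 + 0 + b.0) :: —b→ q4, —d→ q5
  q2 = (d.c.0\{c})\{a,c} | (0 | 0 + d.0) :: —d→ q4, —d→ q6
  q3 = (c.0\{c})\{a,c} | (b.(0 + 0 + b.0) + d.0 + c.(0 | 0 + d.0)) :: —b→ q5, —c→ q6, —d→ q7
  q4 = (d.c.0\{c})\{a,c} | 0 :: —d→ q7
  q5 = (c.0\{c})\{a,c} | (0 + 0 + b.0) :: —b→ q7
  q6 = (c.0\{c})\{a,c} | (0 | 0 + d.0) :: —d→ q7
  q7 = (c.0\{c})\{a,c} | 0 :: ∅
Partition-refinement fixed point:
  B0 = {p0}
  B1 = {p3}
  B2 = {p5, q5}
  B3 = {p7, q7}
  B4 = {p4, p6, q4, q6}
  B5 = {p2, q2}
  B6 = {p1, q1}
  B7 = {q0}
  B8 = {q3}
p0 ∈ B0, q0 ∈ B7 → different blocks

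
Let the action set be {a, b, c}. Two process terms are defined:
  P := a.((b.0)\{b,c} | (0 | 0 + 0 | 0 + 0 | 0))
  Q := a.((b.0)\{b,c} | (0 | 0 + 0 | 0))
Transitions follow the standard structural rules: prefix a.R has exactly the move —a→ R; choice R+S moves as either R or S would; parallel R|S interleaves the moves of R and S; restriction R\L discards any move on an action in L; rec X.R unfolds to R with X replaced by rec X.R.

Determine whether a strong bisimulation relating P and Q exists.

YES

LTS(P): 2 reachable states
  u0 = a.((b.0)\{b,c} | (0 | 0 + 0 | 0 + 0 | 0)) has moves =a=> u1
  u1 = (b.0)\{b,c} | (0 | 0 + 0 | 0 + 0 | 0) has moves stopped
LTS(Q): 2 reachable states
  v0 = a.((b.0)\{b,c} | (0 | 0 + 0 | 0)) has moves =a=> v1
  v1 = (b.0)\{b,c} | (0 | 0 + 0 | 0) has moves stopped
Bisimilarity quotient blocks:
  B0 = {u0, v0}
  B1 = {u1, v1}
u0 ∈ B0, v0 ∈ B0 → same block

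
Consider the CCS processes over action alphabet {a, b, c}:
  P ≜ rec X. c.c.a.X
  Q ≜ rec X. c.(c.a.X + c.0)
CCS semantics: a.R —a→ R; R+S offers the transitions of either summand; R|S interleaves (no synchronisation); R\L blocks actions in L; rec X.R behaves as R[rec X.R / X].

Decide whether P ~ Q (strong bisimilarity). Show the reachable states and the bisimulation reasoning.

not bisimilar

Reachable graph of P (3 states):
  p0 = rec X. c.c.a.X | --c--▸ p1
  p1 = c.a.(rec X. c.c.a.X) | --c--▸ p2
  p2 = a.(rec X. c.c.a.X) | --a--▸ p0
Reachable graph of Q (4 states):
  q0 = rec X. c.(c.a.X + c.0) | --c--▸ q1
  q1 = c.a.(rec X. c.(c.a.X + c.0)) + c.0 | --c--▸ q2, --c--▸ q3
  q2 = 0 | ·
  q3 = a.(rec X. c.(c.a.X + c.0)) | --a--▸ q0
Partition-refinement fixed point:
  B0 = {p0}
  B1 = {p1}
  B2 = {p2}
  B3 = {q0}
  B4 = {q1}
  B5 = {q3}
  B6 = {q2}
p0 ∈ B0, q0 ∈ B3 → different blocks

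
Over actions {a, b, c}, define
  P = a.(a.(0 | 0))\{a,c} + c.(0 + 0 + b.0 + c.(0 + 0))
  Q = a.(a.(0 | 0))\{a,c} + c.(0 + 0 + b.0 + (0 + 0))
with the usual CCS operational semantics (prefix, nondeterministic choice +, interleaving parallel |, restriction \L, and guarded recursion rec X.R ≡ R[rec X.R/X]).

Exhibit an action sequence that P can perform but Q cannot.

cc

P's transition system — 5 states:
  u0 = a.(a.(0 | 0))\{a,c} + c.(0 + 0 + b.0 + c.(0 + 0)) has moves --a--▸ u1, --c--▸ u2
  u1 = (a.(0 | 0))\{a,c} has moves ∅
  u2 = 0 + 0 + b.0 + c.(0 + 0) has moves --b--▸ u3, --c--▸ u4
  u3 = 0 has moves ∅
  u4 = 0 + 0 has moves ∅
Q's transition system — 4 states:
  v0 = a.(a.(0 | 0))\{a,c} + c.(0 + 0 + b.0 + (0 + 0)) has moves --a--▸ v1, --c--▸ v2
  v1 = (a.(0 | 0))\{a,c} has moves ∅
  v2 = 0 + 0 + b.0 + (0 + 0) has moves --b--▸ v3
  v3 = 0 has moves ∅
Run σ = ⟨cc⟩ on P: start {u0}
  [1] c ⇒ {u2}
  [2] c ⇒ {u4}
  P completes σ.
Run σ = ⟨cc⟩ on Q: start {v0}
  [1] c ⇒ {v2}
  [2] c ⇒ no successor for Q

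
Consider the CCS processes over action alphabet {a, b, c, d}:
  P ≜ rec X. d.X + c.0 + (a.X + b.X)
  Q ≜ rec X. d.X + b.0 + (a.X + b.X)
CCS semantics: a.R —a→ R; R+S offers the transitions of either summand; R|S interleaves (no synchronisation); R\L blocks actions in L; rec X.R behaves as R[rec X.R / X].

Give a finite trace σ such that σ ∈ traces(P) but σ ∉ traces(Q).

P's transition system — 2 states:
  u0 = rec X. d.X + c.0 + (a.X + b.X) | ··a··> u0, ··b··> u0, ··c··> u1, ··d··> u0
  u1 = 0 | ∅
Q's transition system — 2 states:
  v0 = rec X. d.X + b.0 + (a.X + b.X) | ··a··> v0, ··b··> v0, ··b··> v1, ··d··> v0
  v1 = 0 | ∅
Run σ = ⟨c⟩ on P: start {u0}
  after c @ step 1: {u1}
  — P admits the full trace.
Run σ = ⟨c⟩ on Q: start {v0}
  after c @ step 1: no successor for Q

c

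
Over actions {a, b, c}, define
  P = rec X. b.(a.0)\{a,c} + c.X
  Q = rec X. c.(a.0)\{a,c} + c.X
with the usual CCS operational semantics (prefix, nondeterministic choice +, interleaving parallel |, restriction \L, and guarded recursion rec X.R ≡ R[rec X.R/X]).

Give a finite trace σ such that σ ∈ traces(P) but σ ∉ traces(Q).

b

Reachable graph of P (2 states):
  s0 = rec X. b.(a.0)\{a,c} + c.X ⊢ -b-> s1, -c-> s0
  s1 = (a.0)\{a,c} ⊢ ·
Reachable graph of Q (2 states):
  t0 = rec X. c.(a.0)\{a,c} + c.X ⊢ -c-> t0, -c-> t1
  t1 = (a.0)\{a,c} ⊢ ·
Trace ⟨b⟩ through P, begin at {s0}:
  after b @ step 1: {s1}
  ✓ P
Trace ⟨b⟩ through Q, begin at {t0}:
  after b @ step 1: no successor for Q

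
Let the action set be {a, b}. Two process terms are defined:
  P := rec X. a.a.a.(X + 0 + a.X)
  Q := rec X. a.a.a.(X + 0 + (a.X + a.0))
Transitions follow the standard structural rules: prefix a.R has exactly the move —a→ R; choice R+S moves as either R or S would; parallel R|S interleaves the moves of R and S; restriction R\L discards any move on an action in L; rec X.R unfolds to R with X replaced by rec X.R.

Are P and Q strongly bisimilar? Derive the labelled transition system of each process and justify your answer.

LTS(P): 4 reachable states
  m0 = rec X. a.a.a.(X + 0 + a.X) ⊢ =a=> m1
  m1 = a.a.((rec X. a.a.a.(X + 0 + a.X)) + 0 + a.(rec X. a.a.a.(X + 0 + a.X))) ⊢ =a=> m2
  m2 = a.((rec X. a.a.a.(X + 0 + a.X)) + 0 + a.(rec X. a.a.a.(X + 0 + a.X))) ⊢ =a=> m3
  m3 = (rec X. a.a.a.(X + 0 + a.X)) + 0 + a.(rec X. a.a.a.(X + 0 + a.X)) ⊢ =a=> m0, =a=> m1
LTS(Q): 5 reachable states
  n0 = rec X. a.a.a.(X + 0 + (a.X + a.0)) ⊢ =a=> n1
  n1 = a.a.((rec X. a.a.a.(X + 0 + (a.X + a.0))) + 0 + (a.(rec X. a.a.a.(X + 0 + (a.X + a.0))) + a.0)) ⊢ =a=> n2
  n2 = a.((rec X. a.a.a.(X + 0 + (a.X + a.0))) + 0 + (a.(rec X. a.a.a.(X + 0 + (a.X + a.0))) + a.0)) ⊢ =a=> n3
  n3 = (rec X. a.a.a.(X + 0 + (a.X + a.0))) + 0 + (a.(rec X. a.a.a.(X + 0 + (a.X + a.0))) + a.0) ⊢ =a=> n0, =a=> n1, =a=> n4
  n4 = 0 ⊢ stopped
Partition-refinement fixed point:
  B0 = {m0, m1, m2, m3}
  B1 = {n0}
  B2 = {n1}
  B3 = {n2}
  B4 = {n3}
  B5 = {n4}
m0 ∈ B0, n0 ∈ B1 → different blocks

P ≁ Q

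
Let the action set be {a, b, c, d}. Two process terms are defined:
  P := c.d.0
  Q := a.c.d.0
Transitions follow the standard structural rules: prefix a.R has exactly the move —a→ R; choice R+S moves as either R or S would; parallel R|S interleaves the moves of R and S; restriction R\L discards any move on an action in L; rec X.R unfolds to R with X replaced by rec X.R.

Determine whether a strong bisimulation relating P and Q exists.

not bisimilar

Reachable graph of P (3 states):
  u0 = c.d.0 → --c--▸ u1
  u1 = d.0 → --d--▸ u2
  u2 = 0 → deadlocked
Reachable graph of Q (4 states):
  v0 = a.c.d.0 → --a--▸ v1
  v1 = c.d.0 → --c--▸ v2
  v2 = d.0 → --d--▸ v3
  v3 = 0 → deadlocked
Partition-refinement fixed point:
  B0 = {u0, v1}
  B1 = {u1, v2}
  B2 = {u2, v3}
  B3 = {v0}
u0 ∈ B0, v0 ∈ B3 → different blocks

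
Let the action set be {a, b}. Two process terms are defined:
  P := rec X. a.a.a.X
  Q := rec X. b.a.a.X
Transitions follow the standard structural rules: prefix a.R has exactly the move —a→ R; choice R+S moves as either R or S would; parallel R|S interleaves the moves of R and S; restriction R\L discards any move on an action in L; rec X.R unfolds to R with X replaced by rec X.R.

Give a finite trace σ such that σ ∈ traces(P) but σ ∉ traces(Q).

a

Reachable graph of P (3 states):
  u0 = rec X. a.a.a.X → ··a··> u1
  u1 = a.a.(rec X. a.a.a.X) → ··a··> u2
  u2 = a.(rec X. a.a.a.X) → ··a··> u0
Reachable graph of Q (3 states):
  v0 = rec X. b.a.a.X → ··b··> v1
  v1 = a.a.(rec X. b.a.a.X) → ··a··> v2
  v2 = a.(rec X. b.a.a.X) → ··a··> v0
Executing a from P (initial set {u0}):
  after a @ step 1: {u1}
  — P admits the full trace.
Executing a from Q (initial set {v0}):
  after a @ step 1: ∅ (Q stuck)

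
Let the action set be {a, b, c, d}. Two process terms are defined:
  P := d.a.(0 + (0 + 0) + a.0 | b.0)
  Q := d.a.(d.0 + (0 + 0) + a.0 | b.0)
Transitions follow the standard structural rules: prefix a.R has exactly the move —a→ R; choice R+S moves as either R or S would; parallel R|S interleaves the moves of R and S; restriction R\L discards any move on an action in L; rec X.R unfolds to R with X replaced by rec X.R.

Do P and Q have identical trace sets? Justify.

P's transition system — 6 states:
  u0 = d.a.(0 + (0 + 0) + a.0 | b.0) | --d--▸ u1
  u1 = a.(0 + (0 + 0) + a.0 | b.0) | --a--▸ u2
  u2 = 0 + (0 + 0) + a.0 | b.0 | --a--▸ u3, --b--▸ u4
  u3 = 0 | b.0 | --b--▸ u5
  u4 = a.0 | 0 | --a--▸ u5
  u5 = 0 | 0 | deadlocked
Q's transition system — 7 states:
  v0 = d.a.(d.0 + (0 + 0) + a.0 | b.0) | --d--▸ v1
  v1 = a.(d.0 + (0 + 0) + a.0 | b.0) | --a--▸ v2
  v2 = d.0 + (0 + 0) + a.0 | b.0 | --a--▸ v3, --b--▸ v4, --d--▸ v5
  v3 = 0 | b.0 | --b--▸ v6
  v4 = a.0 | 0 | --a--▸ v6
  v5 = 0 | deadlocked
  v6 = 0 | 0 | deadlocked
Executing dad from Q (initial set {v0}):
  after d @ step 1: {v1}
  after a @ step 2: {v2}
  after d @ step 3: {v5}
  — Q admits the full trace.
Executing dad from P (initial set {u0}):
  after d @ step 1: {u1}
  after a @ step 2: {u2}
  after d @ step 3: ∅  — P cannot continue

trace-distinct — witness ⟨dad⟩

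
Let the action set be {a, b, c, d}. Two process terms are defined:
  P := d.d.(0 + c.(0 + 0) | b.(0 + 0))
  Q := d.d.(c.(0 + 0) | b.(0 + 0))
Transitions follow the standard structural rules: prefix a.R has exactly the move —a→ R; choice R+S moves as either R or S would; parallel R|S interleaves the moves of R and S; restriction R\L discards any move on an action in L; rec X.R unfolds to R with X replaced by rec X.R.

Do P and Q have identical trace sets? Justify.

Reachable graph of P (6 states):
  s0 = d.d.(0 + c.(0 + 0) | b.(0 + 0)) has moves =d=> s1
  s1 = d.(0 + c.(0 + 0) | b.(0 + 0)) has moves =d=> s2
  s2 = 0 + c.(0 + 0) | b.(0 + 0) has moves =b=> s3, =c=> s4
  s3 = c.(0 + 0) | (0 + 0) has moves =c=> s5
  s4 = (0 + 0) | b.(0 + 0) has moves =b=> s5
  s5 = (0 + 0) | (0 + 0) has moves (no moves)
Reachable graph of Q (6 states):
  t0 = d.d.(c.(0 + 0) | b.(0 + 0)) has moves =d=> t1
  t1 = d.(c.(0 + 0) | b.(0 + 0)) has moves =d=> t2
  t2 = c.(0 + 0) | b.(0 + 0) has moves =b=> t3, =c=> t4
  t3 = c.(0 + 0) | (0 + 0) has moves =c=> t5
  t4 = (0 + 0) | b.(0 + 0) has moves =b=> t5
  t5 = (0 + 0) | (0 + 0) has moves (no moves)
Bisimilarity quotient blocks:
  B0 = {s0, t0}
  B1 = {s1, t1}
  B2 = {s2, t2}
  B3 = {s3, t3}
  B4 = {s5, t5}
  B5 = {s4, t4}
s0 ∈ B0, t0 ∈ B0 → same block
Bisimilar ⇒ trace-equivalent.

traces(P) = traces(Q)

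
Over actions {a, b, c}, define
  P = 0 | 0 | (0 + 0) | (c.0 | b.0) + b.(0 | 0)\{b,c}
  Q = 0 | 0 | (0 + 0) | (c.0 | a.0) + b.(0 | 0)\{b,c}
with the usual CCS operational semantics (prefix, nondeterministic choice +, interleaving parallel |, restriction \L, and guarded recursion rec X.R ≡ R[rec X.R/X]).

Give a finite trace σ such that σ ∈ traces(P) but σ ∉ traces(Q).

bc

LTS(P): 5 reachable states
  m0 = 0 | 0 | (0 + 0) | (c.0 | b.0) + b.(0 | 0)\{b,c} → --b--▸ m1, --b--▸ m2, --c--▸ m3
  m1 = (0 | 0)\{b,c} → deadlocked
  m2 = 0 | 0 | (0 + 0) | (c.0 | 0) → --c--▸ m4
  m3 = 0 | 0 | (0 + 0) | (0 | b.0) → --b--▸ m4
  m4 = 0 | 0 | (0 + 0) | (0 | 0) → deadlocked
LTS(Q): 5 reachable states
  n0 = 0 | 0 | (0 + 0) | (c.0 | a.0) + b.(0 | 0)\{b,c} → --a--▸ n1, --b--▸ n2, --c--▸ n3
  n1 = 0 | 0 | (0 + 0) | (c.0 | 0) → --c--▸ n4
  n2 = (0 | 0)\{b,c} → deadlocked
  n3 = 0 | 0 | (0 + 0) | (0 | a.0) → --a--▸ n4
  n4 = 0 | 0 | (0 + 0) | (0 | 0) → deadlocked
Executing bc from P (initial set {m0}):
  after b @ step 1: {m1, m2}
  after c @ step 2: {m4}
  ✓ P
Executing bc from Q (initial set {n0}):
  after b @ step 1: {n2}
  after c @ step 2: no successor for Q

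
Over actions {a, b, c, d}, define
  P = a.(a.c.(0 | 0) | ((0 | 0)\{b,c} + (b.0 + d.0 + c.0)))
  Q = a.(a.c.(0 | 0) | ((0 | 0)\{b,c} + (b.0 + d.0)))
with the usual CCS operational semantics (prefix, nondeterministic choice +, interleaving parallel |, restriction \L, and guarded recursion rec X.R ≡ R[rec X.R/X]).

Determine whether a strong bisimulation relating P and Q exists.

not bisimilar

LTS(P): 7 reachable states
  s0 = a.(a.c.(0 | 0) | ((0 | 0)\{b,c} + (b.0 + d.0 + c.0))) | =a=> s1
  s1 = a.c.(0 | 0) | ((0 | 0)\{b,c} + (b.0 + d.0 + c.0)) | =a=> s2, =b=> s3, =c=> s3, =d=> s3
  s2 = c.(0 | 0) | ((0 | 0)\{b,c} + (b.0 + d.0 + c.0)) | =b=> s4, =c=> s4, =c=> s5, =d=> s4
  s3 = a.c.(0 | 0) | 0 | =a=> s4
  s4 = c.(0 | 0) | 0 | =c=> s6
  s5 = 0 | 0 | ((0 | 0)\{b,c} + (b.0 + d.0 + c.0)) | =b=> s6, =c=> s6, =d=> s6
  s6 = 0 | 0 | 0 | ∅
LTS(Q): 7 reachable states
  t0 = a.(a.c.(0 | 0) | ((0 | 0)\{b,c} + (b.0 + d.0))) | =a=> t1
  t1 = a.c.(0 | 0) | ((0 | 0)\{b,c} + (b.0 + d.0)) | =a=> t2, =b=> t3, =d=> t3
  t2 = c.(0 | 0) | ((0 | 0)\{b,c} + (b.0 + d.0)) | =b=> t4, =c=> t5, =d=> t4
  t3 = a.c.(0 | 0) | 0 | =a=> t4
  t4 = c.(0 | 0) | 0 | =c=> t6
  t5 = 0 | 0 | ((0 | 0)\{b,c} + (b.0 + d.0)) | =b=> t6, =d=> t6
  t6 = 0 | 0 | 0 | ∅
Partition-refinement fixed point:
  B0 = {s0}
  B1 = {s1}
  B2 = {s3, t3}
  B3 = {s4, t4}
  B4 = {s6, t6}
  B5 = {s2}
  B6 = {s5}
  B7 = {t0}
  B8 = {t1}
  B9 = {t2}
  B10 = {t5}
s0 ∈ B0, t0 ∈ B7 → different blocks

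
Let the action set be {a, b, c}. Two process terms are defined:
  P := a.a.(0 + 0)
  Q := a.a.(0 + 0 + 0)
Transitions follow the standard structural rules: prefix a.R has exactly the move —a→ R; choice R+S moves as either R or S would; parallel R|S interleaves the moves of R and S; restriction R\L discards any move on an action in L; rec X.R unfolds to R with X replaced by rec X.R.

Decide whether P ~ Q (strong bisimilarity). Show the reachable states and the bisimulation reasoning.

YES

P's transition system — 3 states:
  p0 = a.a.(0 + 0) :: --a--▸ p1
  p1 = a.(0 + 0) :: --a--▸ p2
  p2 = 0 + 0 :: stopped
Q's transition system — 3 states:
  q0 = a.a.(0 + 0 + 0) :: --a--▸ q1
  q1 = a.(0 + 0 + 0) :: --a--▸ q2
  q2 = 0 + 0 + 0 :: stopped
Coarsest stable partition (strong bisimilarity classes):
  B0 = {p0, q0}
  B1 = {p1, q1}
  B2 = {p2, q2}
p0 ∈ B0, q0 ∈ B0 → same block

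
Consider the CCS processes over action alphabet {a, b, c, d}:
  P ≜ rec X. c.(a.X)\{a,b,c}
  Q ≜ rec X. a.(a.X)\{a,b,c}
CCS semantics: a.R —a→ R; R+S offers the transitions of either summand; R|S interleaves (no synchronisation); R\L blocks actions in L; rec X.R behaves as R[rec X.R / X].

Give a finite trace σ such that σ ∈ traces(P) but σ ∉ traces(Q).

c

Reachable graph of P (2 states):
  s0 = rec X. c.(a.X)\{a,b,c} ⊢ =c=> s1
  s1 = (a.(rec X. c.(a.X)\{a,b,c}))\{a,b,c} ⊢ ·
Reachable graph of Q (2 states):
  t0 = rec X. a.(a.X)\{a,b,c} ⊢ =a=> t1
  t1 = (a.(rec X. a.(a.X)\{a,b,c}))\{a,b,c} ⊢ ·
Executing c from P (initial set {s0}):
  after c @ step 1: {s1}
  — P admits the full trace.
Executing c from Q (initial set {t0}):
  after c @ step 1: ∅ (Q stuck)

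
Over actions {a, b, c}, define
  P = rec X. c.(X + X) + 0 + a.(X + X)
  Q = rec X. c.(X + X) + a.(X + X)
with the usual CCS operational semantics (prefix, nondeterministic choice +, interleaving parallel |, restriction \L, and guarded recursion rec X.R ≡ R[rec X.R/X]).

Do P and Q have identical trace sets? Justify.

trace-equivalent

Reachable graph of P (2 states):
  u0 = rec X. c.(X + X) + 0 + a.(X + X) → -a-> u1, -c-> u1
  u1 = (rec X. c.(X + X) + 0 + a.(X + X)) + (rec X. c.(X + X) + 0 + a.(X + X)) → -a-> u1, -c-> u1
Reachable graph of Q (2 states):
  v0 = rec X. c.(X + X) + a.(X + X) → -a-> v1, -c-> v1
  v1 = (rec X. c.(X + X) + a.(X + X)) + (rec X. c.(X + X) + a.(X + X)) → -a-> v1, -c-> v1
Bisimilarity quotient blocks:
  B0 = {u0, u1, v0, v1}
u0 ∈ B0, v0 ∈ B0 → same block
Bisimilar ⇒ trace-equivalent.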